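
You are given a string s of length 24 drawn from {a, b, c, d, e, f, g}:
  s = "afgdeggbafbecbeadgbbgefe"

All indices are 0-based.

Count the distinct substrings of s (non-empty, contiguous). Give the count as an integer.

sorted suffixes:
  #0 SA[0]=15  'adgbbgefe'
  #1 SA[1]=8  'afbecbeadgbbgefe'
  #2 SA[2]=0  'afgdeggbafbecbeadgbbgefe'
  #3 SA[3]=7  'bafbecbeadgbbgefe'
  #4 SA[4]=18  'bbgefe'
  #5 SA[5]=13  'beadgbbgefe'
  #6 SA[6]=10  'becbeadgbbgefe'
  #7 SA[7]=19  'bgefe'
  #8 SA[8]=12  'cbeadgbbgefe'
  #9 SA[9]=3  'deggbafbecbeadgbbgefe'
  #10 SA[10]=16  'dgbbgefe'
  #11 SA[11]=23  'e'
  #12 SA[12]=14  'eadgbbgefe'
  #13 SA[13]=11  'ecbeadgbbgefe'
  #14 SA[14]=21  'efe'
  #15 SA[15]=4  'eggbafbecbeadgbbgefe'
  #16 SA[16]=9  'fbecbeadgbbgefe'
  #17 SA[17]=22  'fe'
  #18 SA[18]=1  'fgdeggbafbecbeadgbbgefe'
  #19 SA[19]=6  'gbafbecbeadgbbgefe'
  #20 SA[20]=17  'gbbgefe'
  #21 SA[21]=2  'gdeggbafbecbeadgbbgefe'
  #22 SA[22]=20  'gefe'
  #23 SA[23]=5  'ggbafbecbeadgbbgefe'

SA = [15, 8, 0, 7, 18, 13, 10, 19, 12, 3, 16, 23, 14, 11, 21, 4, 9, 22, 1, 6, 17, 2, 20, 5]
[i] adj suffixes → lcp
  [1] 15/8 → 1 ('a')
  [2] 8/0 → 2 ('af')
  [3] 0/7 → 0 ('')
  [4] 7/18 → 1 ('b')
  [5] 18/13 → 1 ('b')
  [6] 13/10 → 2 ('be')
  [7] 10/19 → 1 ('b')
  [8] 19/12 → 0 ('')
  [9] 12/3 → 0 ('')
  [10] 3/16 → 1 ('d')
  [11] 16/23 → 0 ('')
  [12] 23/14 → 1 ('e')
  [13] 14/11 → 1 ('e')
  [14] 11/21 → 1 ('e')
  [15] 21/4 → 1 ('e')
  [16] 4/9 → 0 ('')
  [17] 9/22 → 1 ('f')
  [18] 22/1 → 1 ('f')
  [19] 1/6 → 0 ('')
  [20] 6/17 → 2 ('gb')
  [21] 17/2 → 1 ('g')
  [22] 2/20 → 1 ('g')
  [23] 20/5 → 1 ('g')

n(n+1)/2 = 24·25/2 = 300
Σ LCP = 0 + 1 + 2 + 0 + 1 + 1 + 2 + 1 + 0 + 0 + 1 + 0 + 1 + 1 + 1 + 1 + 0 + 1 + 1 + 0 + 2 + 1 + 1 + 1 = 20
distinct = 300 − 20 = 280

280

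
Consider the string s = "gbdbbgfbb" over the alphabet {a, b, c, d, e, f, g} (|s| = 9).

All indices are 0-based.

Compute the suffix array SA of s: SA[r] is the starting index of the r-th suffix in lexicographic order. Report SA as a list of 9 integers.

sorted suffixes:
  #0 SA[0]=8  'b'
  #1 SA[1]=7  'bb'
  #2 SA[2]=3  'bbgfbb'
  #3 SA[3]=1  'bdbbgfbb'
  #4 SA[4]=4  'bgfbb'
  #5 SA[5]=2  'dbbgfbb'
  #6 SA[6]=6  'fbb'
  #7 SA[7]=0  'gbdbbgfbb'
  #8 SA[8]=5  'gfbb'

[8, 7, 3, 1, 4, 2, 6, 0, 5]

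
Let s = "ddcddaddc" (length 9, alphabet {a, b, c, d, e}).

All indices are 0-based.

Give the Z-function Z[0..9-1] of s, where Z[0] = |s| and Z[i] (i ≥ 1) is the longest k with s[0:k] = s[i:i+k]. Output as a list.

Z[0]=9
i=1: outside box; Z[1]=1 extend→box=[1,2)
i=2: outside box; Z[2]=0
i=3: outside box; Z[3]=2 extend→box=[3,5)
i=4: min(r-i=1, Z[1]=1)=1; Z[4]=1
i=5: outside box; Z[5]=0
i=6: outside box; Z[6]=3 extend→box=[6,9)
i=7: min(r-i=2, Z[1]=1)=1; Z[7]=1
i=8: min(r-i=1, Z[2]=0)=0; Z[8]=0

[9, 1, 0, 2, 1, 0, 3, 1, 0]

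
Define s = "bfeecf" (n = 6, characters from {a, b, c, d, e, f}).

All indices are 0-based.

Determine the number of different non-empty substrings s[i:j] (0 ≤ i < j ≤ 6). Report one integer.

19

sorted suffixes:
  #0 SA[0]=0  'bfeecf'
  #1 SA[1]=4  'cf'
  #2 SA[2]=3  'ecf'
  #3 SA[3]=2  'eecf'
  #4 SA[4]=5  'f'
  #5 SA[5]=1  'feecf'

SA = [0, 4, 3, 2, 5, 1]
i: (SA[i-1],SA[i]) lcp shared
  1: (0,4) 0 ''
  2: (4,3) 0 ''
  3: (3,2) 1 'e'
  4: (2,5) 0 ''
  5: (5,1) 1 'f'

n(n+1)/2 = 6·7/2 = 21
Σ LCP = 0 + 0 + 0 + 1 + 0 + 1 = 2
distinct = 21 − 2 = 19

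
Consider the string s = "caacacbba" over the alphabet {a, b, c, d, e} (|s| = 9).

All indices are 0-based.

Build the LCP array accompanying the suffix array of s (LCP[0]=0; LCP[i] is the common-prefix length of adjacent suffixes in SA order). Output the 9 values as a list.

rank | idx | suffix
   0 |   8 | a
   1 |   1 | aacacbba
   2 |   2 | acacbba
   3 |   4 | acbba
   4 |   7 | ba
   5 |   6 | bba
   6 |   0 | caacacbba
   7 |   3 | cacbba
   8 |   5 | cbba

SA = [8, 1, 2, 4, 7, 6, 0, 3, 5]
i: (SA[i-1],SA[i]) lcp shared
  1: (8,1) 1 'a'
  2: (1,2) 1 'a'
  3: (2,4) 2 'ac'
  4: (4,7) 0 ''
  5: (7,6) 1 'b'
  6: (6,0) 0 ''
  7: (0,3) 2 'ca'
  8: (3,5) 1 'c'

[0, 1, 1, 2, 0, 1, 0, 2, 1]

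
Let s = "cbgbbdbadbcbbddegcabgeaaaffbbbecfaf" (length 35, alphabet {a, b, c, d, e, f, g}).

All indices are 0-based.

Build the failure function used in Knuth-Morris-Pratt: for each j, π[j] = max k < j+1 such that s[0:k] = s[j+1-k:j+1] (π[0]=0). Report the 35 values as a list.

π[0] = 0
j=1 s[j]='b': π[1]=0 (border '')
j=2 s[j]='g': π[2]=0 (border '')
j=3 s[j]='b': π[3]=0 (border '')
j=4 s[j]='b': π[4]=0 (border '')
j=5 s[j]='d': π[5]=0 (border '')
j=6 s[j]='b': π[6]=0 (border '')
j=7 s[j]='a': π[7]=0 (border '')
j=8 s[j]='d': π[8]=0 (border '')
j=9 s[j]='b': π[9]=0 (border '')
j=10 s[j]='c': π[10]=1 (border 'c')
j=11 s[j]='b': π[11]=2 (border 'cb')
j=12 s[j]='b': k: 2→0; π[12]=0 (border '')
j=13 s[j]='d': π[13]=0 (border '')
j=14 s[j]='d': π[14]=0 (border '')
j=15 s[j]='e': π[15]=0 (border '')
j=16 s[j]='g': π[16]=0 (border '')
j=17 s[j]='c': π[17]=1 (border 'c')
j=18 s[j]='a': k: 1→0; π[18]=0 (border '')
j=19 s[j]='b': π[19]=0 (border '')
j=20 s[j]='g': π[20]=0 (border '')
j=21 s[j]='e': π[21]=0 (border '')
j=22 s[j]='a': π[22]=0 (border '')
j=23 s[j]='a': π[23]=0 (border '')
j=24 s[j]='a': π[24]=0 (border '')
j=25 s[j]='f': π[25]=0 (border '')
j=26 s[j]='f': π[26]=0 (border '')
j=27 s[j]='b': π[27]=0 (border '')
j=28 s[j]='b': π[28]=0 (border '')
j=29 s[j]='b': π[29]=0 (border '')
j=30 s[j]='e': π[30]=0 (border '')
j=31 s[j]='c': π[31]=1 (border 'c')
j=32 s[j]='f': k: 1→0; π[32]=0 (border '')
j=33 s[j]='a': π[33]=0 (border '')
j=34 s[j]='f': π[34]=0 (border '')

[0, 0, 0, 0, 0, 0, 0, 0, 0, 0, 1, 2, 0, 0, 0, 0, 0, 1, 0, 0, 0, 0, 0, 0, 0, 0, 0, 0, 0, 0, 0, 1, 0, 0, 0]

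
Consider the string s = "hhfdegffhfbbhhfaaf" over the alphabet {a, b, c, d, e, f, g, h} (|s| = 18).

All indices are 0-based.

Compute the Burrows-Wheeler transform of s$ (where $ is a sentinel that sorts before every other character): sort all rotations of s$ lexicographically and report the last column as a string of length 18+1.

rank  rotation             last
    0  $hhfdegffhfbbhhfaaf  f
    1  aaf$hhfdegffhfbbhhf  f
    2  af$hhfdegffhfbbhhfa  a
    3  bbhhfaaf$hhfdegffhf  f
    4  bhhfaaf$hhfdegffhfb  b
    5  degffhfbbhhfaaf$hhf  f
    6  egffhfbbhhfaaf$hhfd  d
    7  f$hhfdegffhfbbhhfaa  a
    8  faaf$hhfdegffhfbbhh  h
    9  fbbhhfaaf$hhfdegffh  h
   10  fdegffhfbbhhfaaf$hh  h
   11  ffhfbbhhfaaf$hhfdeg  g
   12  fhfbbhhfaaf$hhfdegf  f
   13  gffhfbbhhfaaf$hhfde  e
   14  hfaaf$hhfdegffhfbbh  h
   15  hfbbhhfaaf$hhfdegff  f
   16  hfdegffhfbbhhfaaf$h  h
   17  hhfaaf$hhfdegffhfbb  b
   18  hhfdegffhfbbhhfaaf$  $

ffafbfdahhhgfehfhb$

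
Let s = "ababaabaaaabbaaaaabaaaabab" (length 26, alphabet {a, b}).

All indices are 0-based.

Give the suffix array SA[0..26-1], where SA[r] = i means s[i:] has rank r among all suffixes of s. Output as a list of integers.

sorted suffixes:
  #0 SA[0]=13  'aaaaabaaaabab'
  #1 SA[1]=14  'aaaabaaaabab'
  #2 SA[2]=19  'aaaabab'
  #3 SA[3]=7  'aaaabbaaaaabaaaabab'
  #4 SA[4]=15  'aaabaaaabab'
  #5 SA[5]=20  'aaabab'
  #6 SA[6]=8  'aaabbaaaaabaaaabab'
  #7 SA[7]=16  'aabaaaabab'
  #8 SA[8]=4  'aabaaaabbaaaaabaaaabab'
  #9 SA[9]=21  'aabab'
  #10 SA[10]=9  'aabbaaaaabaaaabab'
  #11 SA[11]=24  'ab'
  #12 SA[12]=17  'abaaaabab'
  #13 SA[13]=5  'abaaaabbaaaaabaaaabab'
  #14 SA[14]=2  'abaabaaaabbaaaaabaaaabab'
  #15 SA[15]=22  'abab'
  #16 SA[16]=0  'ababaabaaaabbaaaaabaaaabab'
  #17 SA[17]=10  'abbaaaaabaaaabab'
  #18 SA[18]=25  'b'
  #19 SA[19]=12  'baaaaabaaaabab'
  #20 SA[20]=18  'baaaabab'
  #21 SA[21]=6  'baaaabbaaaaabaaaabab'
  #22 SA[22]=3  'baabaaaabbaaaaabaaaabab'
  #23 SA[23]=23  'bab'
  #24 SA[24]=1  'babaabaaaabbaaaaabaaaabab'
  #25 SA[25]=11  'bbaaaaabaaaabab'

[13, 14, 19, 7, 15, 20, 8, 16, 4, 21, 9, 24, 17, 5, 2, 22, 0, 10, 25, 12, 18, 6, 3, 23, 1, 11]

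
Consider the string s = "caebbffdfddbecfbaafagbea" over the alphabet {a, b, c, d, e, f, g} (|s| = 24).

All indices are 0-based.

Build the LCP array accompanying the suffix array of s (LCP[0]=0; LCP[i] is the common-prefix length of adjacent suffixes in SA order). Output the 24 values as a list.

rank | idx | suffix
   0 |  23 | a
   1 |  16 | aafagbea
   2 |   1 | aebbffdfddbecfbaafagbea
   3 |  17 | afagbea
   4 |  19 | agbea
   5 |  15 | baafagbea
   6 |   3 | bbffdfddbecfbaafagbea
   7 |  21 | bea
   8 |  11 | becfbaafagbea
   9 |   4 | bffdfddbecfbaafagbea
  10 |   0 | caebbffdfddbecfbaafagbea
  11 |  13 | cfbaafagbea
  12 |  10 | dbecfbaafagbea
  13 |   9 | ddbecfbaafagbea
  14 |   7 | dfddbecfbaafagbea
  15 |  22 | ea
  16 |   2 | ebbffdfddbecfbaafagbea
  17 |  12 | ecfbaafagbea
  18 |  18 | fagbea
  19 |  14 | fbaafagbea
  20 |   8 | fddbecfbaafagbea
  21 |   6 | fdfddbecfbaafagbea
  22 |   5 | ffdfddbecfbaafagbea
  23 |  20 | gbea

SA = [23, 16, 1, 17, 19, 15, 3, 21, 11, 4, 0, 13, 10, 9, 7, 22, 2, 12, 18, 14, 8, 6, 5, 20]
[i] adj suffixes → lcp
  [1] 23/16 → 1 ('a')
  [2] 16/1 → 1 ('a')
  [3] 1/17 → 1 ('a')
  [4] 17/19 → 1 ('a')
  [5] 19/15 → 0 ('')
  [6] 15/3 → 1 ('b')
  [7] 3/21 → 1 ('b')
  [8] 21/11 → 2 ('be')
  [9] 11/4 → 1 ('b')
  [10] 4/0 → 0 ('')
  [11] 0/13 → 1 ('c')
  [12] 13/10 → 0 ('')
  [13] 10/9 → 1 ('d')
  [14] 9/7 → 1 ('d')
  [15] 7/22 → 0 ('')
  [16] 22/2 → 1 ('e')
  [17] 2/12 → 1 ('e')
  [18] 12/18 → 0 ('')
  [19] 18/14 → 1 ('f')
  [20] 14/8 → 1 ('f')
  [21] 8/6 → 2 ('fd')
  [22] 6/5 → 1 ('f')
  [23] 5/20 → 0 ('')

[0, 1, 1, 1, 1, 0, 1, 1, 2, 1, 0, 1, 0, 1, 1, 0, 1, 1, 0, 1, 1, 2, 1, 0]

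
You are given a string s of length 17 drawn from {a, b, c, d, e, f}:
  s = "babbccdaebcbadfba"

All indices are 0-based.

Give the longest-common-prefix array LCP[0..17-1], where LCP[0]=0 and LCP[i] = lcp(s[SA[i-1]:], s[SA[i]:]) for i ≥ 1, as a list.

rank→(start, suffix):
  0 → (16, 'a')
  1 → (1, 'abbccdaebcbadfba')
  2 → (12, 'adfba')
  3 → (7, 'aebcbadfba')
  4 → (15, 'ba')
  5 → (0, 'babbccdaebcbadfba')
  6 → (11, 'badfba')
  7 → (2, 'bbccdaebcbadfba')
  8 → (9, 'bcbadfba')
  9 → (3, 'bccdaebcbadfba')
  10 → (10, 'cbadfba')
  11 → (4, 'ccdaebcbadfba')
  12 → (5, 'cdaebcbadfba')
  13 → (6, 'daebcbadfba')
  14 → (13, 'dfba')
  15 → (8, 'ebcbadfba')
  16 → (14, 'fba')

SA = [16, 1, 12, 7, 15, 0, 11, 2, 9, 3, 10, 4, 5, 6, 13, 8, 14]
i: (SA[i-1],SA[i]) lcp shared
  1: (16,1) 1 'a'
  2: (1,12) 1 'a'
  3: (12,7) 1 'a'
  4: (7,15) 0 ''
  5: (15,0) 2 'ba'
  6: (0,11) 2 'ba'
  7: (11,2) 1 'b'
  8: (2,9) 1 'b'
  9: (9,3) 2 'bc'
  10: (3,10) 0 ''
  11: (10,4) 1 'c'
  12: (4,5) 1 'c'
  13: (5,6) 0 ''
  14: (6,13) 1 'd'
  15: (13,8) 0 ''
  16: (8,14) 0 ''

[0, 1, 1, 1, 0, 2, 2, 1, 1, 2, 0, 1, 1, 0, 1, 0, 0]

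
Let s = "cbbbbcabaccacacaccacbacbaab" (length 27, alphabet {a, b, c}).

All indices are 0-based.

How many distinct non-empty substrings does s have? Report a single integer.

320

rank | idx | suffix
   0 |  24 | aab
   1 |  25 | ab
   2 |   6 | abaccacacaccacbacbaab
   3 |  11 | acacaccacbacbaab
   4 |  13 | acaccacbacbaab
   5 |  21 | acbaab
   6 |  18 | acbacbaab
   7 |   8 | accacacaccacbacbaab
   8 |  15 | accacbacbaab
   9 |  26 | b
  10 |  23 | baab
  11 |  20 | bacbaab
  12 |   7 | baccacacaccacbacbaab
  13 |   1 | bbbbcabaccacacaccacbacbaab
  14 |   2 | bbbcabaccacacaccacbacbaab
  15 |   3 | bbcabaccacacaccacbacbaab
  16 |   4 | bcabaccacacaccacbacbaab
  17 |   5 | cabaccacacaccacbacbaab
  18 |  10 | cacacaccacbacbaab
  19 |  12 | cacaccacbacbaab
  20 |  17 | cacbacbaab
  21 |  14 | caccacbacbaab
  22 |  22 | cbaab
  23 |  19 | cbacbaab
  24 |   0 | cbbbbcabaccacacaccacbacbaab
  25 |   9 | ccacacaccacbacbaab
  26 |  16 | ccacbacbaab

SA = [24, 25, 6, 11, 13, 21, 18, 8, 15, 26, 23, 20, 7, 1, 2, 3, 4, 5, 10, 12, 17, 14, 22, 19, 0, 9, 16]
rank  pair      lcp
   1  s[24:],s[25:]  1  'a'
   2  s[25:],s[6:]  2  'ab'
   3  s[6:],s[11:]  1  'a'
   4  s[11:],s[13:]  4  'acac'
   5  s[13:],s[21:]  2  'ac'
   6  s[21:],s[18:]  4  'acba'
   7  s[18:],s[8:]  2  'ac'
   8  s[8:],s[15:]  5  'accac'
   9  s[15:],s[26:]  0  ''
  10  s[26:],s[23:]  1  'b'
  11  s[23:],s[20:]  2  'ba'
  12  s[20:],s[7:]  3  'bac'
  13  s[7:],s[1:]  1  'b'
  14  s[1:],s[2:]  3  'bbb'
  15  s[2:],s[3:]  2  'bb'
  16  s[3:],s[4:]  1  'b'
  17  s[4:],s[5:]  0  ''
  18  s[5:],s[10:]  2  'ca'
  19  s[10:],s[12:]  5  'cacac'
  20  s[12:],s[17:]  3  'cac'
  21  s[17:],s[14:]  3  'cac'
  22  s[14:],s[22:]  1  'c'
  23  s[22:],s[19:]  3  'cba'
  24  s[19:],s[0:]  2  'cb'
  25  s[0:],s[9:]  1  'c'
  26  s[9:],s[16:]  4  'ccac'

n(n+1)/2 = 27·28/2 = 378
Σ LCP = 0 + 1 + 2 + 1 + 4 + 2 + 4 + 2 + 5 + 0 + 1 + 2 + 3 + 1 + 3 + 2 + 1 + 0 + 2 + 5 + 3 + 3 + 1 + 3 + 2 + 1 + 4 = 58
distinct = 378 − 58 = 320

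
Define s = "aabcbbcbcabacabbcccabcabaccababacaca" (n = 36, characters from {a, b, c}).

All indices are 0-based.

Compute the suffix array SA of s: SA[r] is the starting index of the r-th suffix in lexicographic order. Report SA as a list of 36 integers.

rank→(start, suffix):
  0 → (35, 'a')
  1 → (0, 'aabcbbcbcabacabbcccabcabaccababacaca')
  2 → (27, 'ababacaca')
  3 → (9, 'abacabbcccabcabaccababacaca')
  4 → (29, 'abacaca')
  5 → (22, 'abaccababacaca')
  6 → (13, 'abbcccabcabaccababacaca')
  7 → (19, 'abcabaccababacaca')
  8 → (1, 'abcbbcbcabacabbcccabcabaccababacaca')
  9 → (33, 'aca')
  10 → (11, 'acabbcccabcabaccababacaca')
  11 → (31, 'acaca')
  12 → (24, 'accababacaca')
  13 → (28, 'babacaca')
  14 → (10, 'bacabbcccabcabaccababacaca')
  15 → (30, 'bacaca')
  16 → (23, 'baccababacaca')
  17 → (4, 'bbcbcabacabbcccabcabaccababacaca')
  18 → (14, 'bbcccabcabaccababacaca')
  19 → (7, 'bcabacabbcccabcabaccababacaca')
  20 → (20, 'bcabaccababacaca')
  21 → (2, 'bcbbcbcabacabbcccabcabaccababacaca')
  22 → (5, 'bcbcabacabbcccabcabaccababacaca')
  23 → (15, 'bcccabcabaccababacaca')
  24 → (34, 'ca')
  25 → (26, 'cababacaca')
  26 → (8, 'cabacabbcccabcabaccababacaca')
  27 → (21, 'cabaccababacaca')
  28 → (12, 'cabbcccabcabaccababacaca')
  29 → (18, 'cabcabaccababacaca')
  30 → (32, 'caca')
  31 → (3, 'cbbcbcabacabbcccabcabaccababacaca')
  32 → (6, 'cbcabacabbcccabcabaccababacaca')
  33 → (25, 'ccababacaca')
  34 → (17, 'ccabcabaccababacaca')
  35 → (16, 'cccabcabaccababacaca')

[35, 0, 27, 9, 29, 22, 13, 19, 1, 33, 11, 31, 24, 28, 10, 30, 23, 4, 14, 7, 20, 2, 5, 15, 34, 26, 8, 21, 12, 18, 32, 3, 6, 25, 17, 16]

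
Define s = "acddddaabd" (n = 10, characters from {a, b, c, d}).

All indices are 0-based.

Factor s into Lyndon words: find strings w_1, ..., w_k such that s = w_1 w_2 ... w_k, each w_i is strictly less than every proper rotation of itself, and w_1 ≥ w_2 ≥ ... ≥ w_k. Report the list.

["acdddd", "aabd"]

emit factor 1: 'acdddd' (i=0, period=6)
emit factor 2: 'aabd' (i=6, period=4)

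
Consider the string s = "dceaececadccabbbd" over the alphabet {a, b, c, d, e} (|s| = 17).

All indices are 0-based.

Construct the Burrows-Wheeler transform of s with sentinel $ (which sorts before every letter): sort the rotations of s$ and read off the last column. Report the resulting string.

dcceabbceddeba$cca

rank  rotation            last
    0  $dceaececadccabbbd  d
    1  abbbd$dceaececadcc  c
    2  adccabbbd$dceaecec  c
    3  aececadccabbbd$dce  e
    4  bbbd$dceaececadcca  a
    5  bbd$dceaececadccab  b
    6  bd$dceaececadccabb  b
    7  cabbbd$dceaececadc  c
    8  cadccabbbd$dceaece  e
    9  ccabbbd$dceaececad  d
   10  ceaececadccabbbd$d  d
   11  cecadccabbbd$dceae  e
   12  d$dceaececadccabbb  b
   13  dccabbbd$dceaececa  a
   14  dceaececadccabbbd$  $
   15  eaececadccabbbd$dc  c
   16  ecadccabbbd$dceaec  c
   17  ececadccabbbd$dcea  a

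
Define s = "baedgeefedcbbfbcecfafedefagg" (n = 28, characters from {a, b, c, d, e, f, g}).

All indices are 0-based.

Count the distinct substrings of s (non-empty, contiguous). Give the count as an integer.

379

rank | idx | suffix
   0 |   1 | aedgeefedcbbfbcecfafedefagg
   1 |  19 | afedefagg
   2 |  25 | agg
   3 |   0 | baedgeefedcbbfbcecfafedefagg
   4 |  11 | bbfbcecfafedefagg
   5 |  14 | bcecfafedefagg
   6 |  12 | bfbcecfafedefagg
   7 |  10 | cbbfbcecfafedefagg
   8 |  15 | cecfafedefagg
   9 |  17 | cfafedefagg
  10 |   9 | dcbbfbcecfafedefagg
  11 |  22 | defagg
  12 |   3 | dgeefedcbbfbcecfafedefagg
  13 |  16 | ecfafedefagg
  14 |   8 | edcbbfbcecfafedefagg
  15 |  21 | edefagg
  16 |   2 | edgeefedcbbfbcecfafedefagg
  17 |   5 | eefedcbbfbcecfafedefagg
  18 |  23 | efagg
  19 |   6 | efedcbbfbcecfafedefagg
  20 |  18 | fafedefagg
  21 |  24 | fagg
  22 |  13 | fbcecfafedefagg
  23 |   7 | fedcbbfbcecfafedefagg
  24 |  20 | fedefagg
  25 |  27 | g
  26 |   4 | geefedcbbfbcecfafedefagg
  27 |  26 | gg

SA = [1, 19, 25, 0, 11, 14, 12, 10, 15, 17, 9, 22, 3, 16, 8, 21, 2, 5, 23, 6, 18, 24, 13, 7, 20, 27, 4, 26]
rank  pair      lcp
   1  s[1:],s[19:]  1  'a'
   2  s[19:],s[25:]  1  'a'
   3  s[25:],s[0:]  0  ''
   4  s[0:],s[11:]  1  'b'
   5  s[11:],s[14:]  1  'b'
   6  s[14:],s[12:]  1  'b'
   7  s[12:],s[10:]  0  ''
   8  s[10:],s[15:]  1  'c'
   9  s[15:],s[17:]  1  'c'
  10  s[17:],s[9:]  0  ''
  11  s[9:],s[22:]  1  'd'
  12  s[22:],s[3:]  1  'd'
  13  s[3:],s[16:]  0  ''
  14  s[16:],s[8:]  1  'e'
  15  s[8:],s[21:]  2  'ed'
  16  s[21:],s[2:]  2  'ed'
  17  s[2:],s[5:]  1  'e'
  18  s[5:],s[23:]  1  'e'
  19  s[23:],s[6:]  2  'ef'
  20  s[6:],s[18:]  0  ''
  21  s[18:],s[24:]  2  'fa'
  22  s[24:],s[13:]  1  'f'
  23  s[13:],s[7:]  1  'f'
  24  s[7:],s[20:]  3  'fed'
  25  s[20:],s[27:]  0  ''
  26  s[27:],s[4:]  1  'g'
  27  s[4:],s[26:]  1  'g'

n(n+1)/2 = 28·29/2 = 406
Σ LCP = 0 + 1 + 1 + 0 + 1 + 1 + 1 + 0 + 1 + 1 + 0 + 1 + 1 + 0 + 1 + 2 + 2 + 1 + 1 + 2 + 0 + 2 + 1 + 1 + 3 + 0 + 1 + 1 = 27
distinct = 406 − 27 = 379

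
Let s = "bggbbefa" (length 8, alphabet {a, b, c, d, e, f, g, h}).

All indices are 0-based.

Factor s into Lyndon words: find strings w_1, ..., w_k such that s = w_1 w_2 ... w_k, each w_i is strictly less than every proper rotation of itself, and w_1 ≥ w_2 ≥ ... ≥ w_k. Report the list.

emit factor 1: 'bgg' (i=0, period=3)
emit factor 2: 'bbef' (i=3, period=4)
emit factor 3: 'a' (i=7, period=1)

["bgg", "bbef", "a"]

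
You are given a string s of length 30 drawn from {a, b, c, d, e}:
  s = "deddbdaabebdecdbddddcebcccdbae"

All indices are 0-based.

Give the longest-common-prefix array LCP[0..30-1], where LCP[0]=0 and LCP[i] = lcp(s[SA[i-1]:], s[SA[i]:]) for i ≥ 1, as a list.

[0, 1, 1, 0, 1, 1, 2, 2, 1, 0, 2, 1, 3, 1, 0, 1, 2, 3, 1, 1, 2, 2, 3, 1, 2, 0, 1, 2, 1, 1]

rank | idx | suffix
   0 |   6 | aabebdecdbddddcebcccdbae
   1 |   7 | abebdecdbddddcebcccdbae
   2 |  28 | ae
   3 |  27 | bae
   4 |  22 | bcccdbae
   5 |   4 | bdaabebdecdbddddcebcccdbae
   6 |  15 | bddddcebcccdbae
   7 |  10 | bdecdbddddcebcccdbae
   8 |   8 | bebdecdbddddcebcccdbae
   9 |  23 | cccdbae
  10 |  24 | ccdbae
  11 |  25 | cdbae
  12 |  13 | cdbddddcebcccdbae
  13 |  20 | cebcccdbae
  14 |   5 | daabebdecdbddddcebcccdbae
  15 |  26 | dbae
  16 |   3 | dbdaabebdecdbddddcebcccdbae
  17 |  14 | dbddddcebcccdbae
  18 |  19 | dcebcccdbae
  19 |   2 | ddbdaabebdecdbddddcebcccdbae
  20 |  18 | ddcebcccdbae
  21 |  17 | dddcebcccdbae
  22 |  16 | ddddcebcccdbae
  23 |  11 | decdbddddcebcccdbae
  24 |   0 | deddbdaabebdecdbddddcebcccdbae
  25 |  29 | e
  26 |  21 | ebcccdbae
  27 |   9 | ebdecdbddddcebcccdbae
  28 |  12 | ecdbddddcebcccdbae
  29 |   1 | eddbdaabebdecdbddddcebcccdbae

SA = [6, 7, 28, 27, 22, 4, 15, 10, 8, 23, 24, 25, 13, 20, 5, 26, 3, 14, 19, 2, 18, 17, 16, 11, 0, 29, 21, 9, 12, 1]
i: (SA[i-1],SA[i]) lcp shared
  1: (6,7) 1 'a'
  2: (7,28) 1 'a'
  3: (28,27) 0 ''
  4: (27,22) 1 'b'
  5: (22,4) 1 'b'
  6: (4,15) 2 'bd'
  7: (15,10) 2 'bd'
  8: (10,8) 1 'b'
  9: (8,23) 0 ''
  10: (23,24) 2 'cc'
  11: (24,25) 1 'c'
  12: (25,13) 3 'cdb'
  13: (13,20) 1 'c'
  14: (20,5) 0 ''
  15: (5,26) 1 'd'
  16: (26,3) 2 'db'
  17: (3,14) 3 'dbd'
  18: (14,19) 1 'd'
  19: (19,2) 1 'd'
  20: (2,18) 2 'dd'
  21: (18,17) 2 'dd'
  22: (17,16) 3 'ddd'
  23: (16,11) 1 'd'
  24: (11,0) 2 'de'
  25: (0,29) 0 ''
  26: (29,21) 1 'e'
  27: (21,9) 2 'eb'
  28: (9,12) 1 'e'
  29: (12,1) 1 'e'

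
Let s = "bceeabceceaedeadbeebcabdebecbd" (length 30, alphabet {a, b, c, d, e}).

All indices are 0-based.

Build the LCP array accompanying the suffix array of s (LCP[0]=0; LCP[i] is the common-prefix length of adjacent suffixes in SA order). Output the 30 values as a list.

sorted suffixes:
  #0 SA[0]=4  'abceceaedeadbeebcabdebecbd'
  #1 SA[1]=21  'abdebecbd'
  #2 SA[2]=14  'adbeebcabdebecbd'
  #3 SA[3]=10  'aedeadbeebcabdebecbd'
  #4 SA[4]=19  'bcabdebecbd'
  #5 SA[5]=5  'bceceaedeadbeebcabdebecbd'
  #6 SA[6]=0  'bceeabceceaedeadbeebcabdebecbd'
  #7 SA[7]=28  'bd'
  #8 SA[8]=22  'bdebecbd'
  #9 SA[9]=25  'becbd'
  #10 SA[10]=16  'beebcabdebecbd'
  #11 SA[11]=20  'cabdebecbd'
  #12 SA[12]=27  'cbd'
  #13 SA[13]=8  'ceaedeadbeebcabdebecbd'
  #14 SA[14]=6  'ceceaedeadbeebcabdebecbd'
  #15 SA[15]=1  'ceeabceceaedeadbeebcabdebecbd'
  #16 SA[16]=29  'd'
  #17 SA[17]=15  'dbeebcabdebecbd'
  #18 SA[18]=12  'deadbeebcabdebecbd'
  #19 SA[19]=23  'debecbd'
  #20 SA[20]=3  'eabceceaedeadbeebcabdebecbd'
  #21 SA[21]=13  'eadbeebcabdebecbd'
  #22 SA[22]=9  'eaedeadbeebcabdebecbd'
  #23 SA[23]=18  'ebcabdebecbd'
  #24 SA[24]=24  'ebecbd'
  #25 SA[25]=26  'ecbd'
  #26 SA[26]=7  'eceaedeadbeebcabdebecbd'
  #27 SA[27]=11  'edeadbeebcabdebecbd'
  #28 SA[28]=2  'eeabceceaedeadbeebcabdebecbd'
  #29 SA[29]=17  'eebcabdebecbd'

SA = [4, 21, 14, 10, 19, 5, 0, 28, 22, 25, 16, 20, 27, 8, 6, 1, 29, 15, 12, 23, 3, 13, 9, 18, 24, 26, 7, 11, 2, 17]
rank  pair      lcp
   1  s[4:],s[21:]  2  'ab'
   2  s[21:],s[14:]  1  'a'
   3  s[14:],s[10:]  1  'a'
   4  s[10:],s[19:]  0  ''
   5  s[19:],s[5:]  2  'bc'
   6  s[5:],s[0:]  3  'bce'
   7  s[0:],s[28:]  1  'b'
   8  s[28:],s[22:]  2  'bd'
   9  s[22:],s[25:]  1  'b'
  10  s[25:],s[16:]  2  'be'
  11  s[16:],s[20:]  0  ''
  12  s[20:],s[27:]  1  'c'
  13  s[27:],s[8:]  1  'c'
  14  s[8:],s[6:]  2  'ce'
  15  s[6:],s[1:]  2  'ce'
  16  s[1:],s[29:]  0  ''
  17  s[29:],s[15:]  1  'd'
  18  s[15:],s[12:]  1  'd'
  19  s[12:],s[23:]  2  'de'
  20  s[23:],s[3:]  0  ''
  21  s[3:],s[13:]  2  'ea'
  22  s[13:],s[9:]  2  'ea'
  23  s[9:],s[18:]  1  'e'
  24  s[18:],s[24:]  2  'eb'
  25  s[24:],s[26:]  1  'e'
  26  s[26:],s[7:]  2  'ec'
  27  s[7:],s[11:]  1  'e'
  28  s[11:],s[2:]  1  'e'
  29  s[2:],s[17:]  2  'ee'

[0, 2, 1, 1, 0, 2, 3, 1, 2, 1, 2, 0, 1, 1, 2, 2, 0, 1, 1, 2, 0, 2, 2, 1, 2, 1, 2, 1, 1, 2]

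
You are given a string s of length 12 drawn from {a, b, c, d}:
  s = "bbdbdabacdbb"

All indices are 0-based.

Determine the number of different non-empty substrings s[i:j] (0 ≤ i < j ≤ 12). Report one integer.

67

rank→(start, suffix):
  0 → (5, 'abacdbb')
  1 → (7, 'acdbb')
  2 → (11, 'b')
  3 → (6, 'bacdbb')
  4 → (10, 'bb')
  5 → (0, 'bbdbdabacdbb')
  6 → (3, 'bdabacdbb')
  7 → (1, 'bdbdabacdbb')
  8 → (8, 'cdbb')
  9 → (4, 'dabacdbb')
  10 → (9, 'dbb')
  11 → (2, 'dbdabacdbb')

SA = [5, 7, 11, 6, 10, 0, 3, 1, 8, 4, 9, 2]
[i] adj suffixes → lcp
  [1] 5/7 → 1 ('a')
  [2] 7/11 → 0 ('')
  [3] 11/6 → 1 ('b')
  [4] 6/10 → 1 ('b')
  [5] 10/0 → 2 ('bb')
  [6] 0/3 → 1 ('b')
  [7] 3/1 → 2 ('bd')
  [8] 1/8 → 0 ('')
  [9] 8/4 → 0 ('')
  [10] 4/9 → 1 ('d')
  [11] 9/2 → 2 ('db')

n(n+1)/2 = 12·13/2 = 78
Σ LCP = 0 + 1 + 0 + 1 + 1 + 2 + 1 + 2 + 0 + 0 + 1 + 2 = 11
distinct = 78 − 11 = 67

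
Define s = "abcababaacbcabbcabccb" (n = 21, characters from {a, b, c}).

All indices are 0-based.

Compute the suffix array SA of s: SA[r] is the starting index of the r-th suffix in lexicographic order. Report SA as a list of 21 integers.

[7, 5, 3, 12, 0, 16, 8, 20, 6, 4, 13, 1, 10, 14, 17, 2, 11, 15, 19, 9, 18]

sorted suffixes:
  #0 SA[0]=7  'aacbcabbcabccb'
  #1 SA[1]=5  'abaacbcabbcabccb'
  #2 SA[2]=3  'ababaacbcabbcabccb'
  #3 SA[3]=12  'abbcabccb'
  #4 SA[4]=0  'abcababaacbcabbcabccb'
  #5 SA[5]=16  'abccb'
  #6 SA[6]=8  'acbcabbcabccb'
  #7 SA[7]=20  'b'
  #8 SA[8]=6  'baacbcabbcabccb'
  #9 SA[9]=4  'babaacbcabbcabccb'
  #10 SA[10]=13  'bbcabccb'
  #11 SA[11]=1  'bcababaacbcabbcabccb'
  #12 SA[12]=10  'bcabbcabccb'
  #13 SA[13]=14  'bcabccb'
  #14 SA[14]=17  'bccb'
  #15 SA[15]=2  'cababaacbcabbcabccb'
  #16 SA[16]=11  'cabbcabccb'
  #17 SA[17]=15  'cabccb'
  #18 SA[18]=19  'cb'
  #19 SA[19]=9  'cbcabbcabccb'
  #20 SA[20]=18  'ccb'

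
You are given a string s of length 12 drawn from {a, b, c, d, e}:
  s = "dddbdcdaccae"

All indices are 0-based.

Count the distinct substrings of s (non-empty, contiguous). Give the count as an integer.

sorted suffixes:
  #0 SA[0]=7  'accae'
  #1 SA[1]=10  'ae'
  #2 SA[2]=3  'bdcdaccae'
  #3 SA[3]=9  'cae'
  #4 SA[4]=8  'ccae'
  #5 SA[5]=5  'cdaccae'
  #6 SA[6]=6  'daccae'
  #7 SA[7]=2  'dbdcdaccae'
  #8 SA[8]=4  'dcdaccae'
  #9 SA[9]=1  'ddbdcdaccae'
  #10 SA[10]=0  'dddbdcdaccae'
  #11 SA[11]=11  'e'

SA = [7, 10, 3, 9, 8, 5, 6, 2, 4, 1, 0, 11]
i: (SA[i-1],SA[i]) lcp shared
  1: (7,10) 1 'a'
  2: (10,3) 0 ''
  3: (3,9) 0 ''
  4: (9,8) 1 'c'
  5: (8,5) 1 'c'
  6: (5,6) 0 ''
  7: (6,2) 1 'd'
  8: (2,4) 1 'd'
  9: (4,1) 1 'd'
  10: (1,0) 2 'dd'
  11: (0,11) 0 ''

n(n+1)/2 = 12·13/2 = 78
Σ LCP = 0 + 1 + 0 + 0 + 1 + 1 + 0 + 1 + 1 + 1 + 2 + 0 = 8
distinct = 78 − 8 = 70

70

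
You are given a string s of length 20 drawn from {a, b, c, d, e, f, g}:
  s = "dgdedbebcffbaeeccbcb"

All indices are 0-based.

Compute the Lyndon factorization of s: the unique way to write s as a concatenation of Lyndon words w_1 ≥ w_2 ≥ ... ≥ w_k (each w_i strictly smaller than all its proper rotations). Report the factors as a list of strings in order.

emit factor 1: 'dg' (i=0, period=2)
emit factor 2: 'de' (i=2, period=2)
emit factor 3: 'd' (i=4, period=1)
emit factor 4: 'be' (i=5, period=2)
emit factor 5: 'bcff' (i=7, period=4)
emit factor 6: 'b' (i=11, period=1)
emit factor 7: 'aeeccbcb' (i=12, period=8)

["dg", "de", "d", "be", "bcff", "b", "aeeccbcb"]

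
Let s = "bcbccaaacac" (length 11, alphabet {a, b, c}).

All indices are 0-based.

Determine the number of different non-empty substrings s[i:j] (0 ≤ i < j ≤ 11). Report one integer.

54

rank | idx | suffix
   0 |   5 | aaacac
   1 |   6 | aacac
   2 |   9 | ac
   3 |   7 | acac
   4 |   0 | bcbccaaacac
   5 |   2 | bccaaacac
   6 |  10 | c
   7 |   4 | caaacac
   8 |   8 | cac
   9 |   1 | cbccaaacac
  10 |   3 | ccaaacac

SA = [5, 6, 9, 7, 0, 2, 10, 4, 8, 1, 3]
rank  pair      lcp
   1  s[5:],s[6:]  2  'aa'
   2  s[6:],s[9:]  1  'a'
   3  s[9:],s[7:]  2  'ac'
   4  s[7:],s[0:]  0  ''
   5  s[0:],s[2:]  2  'bc'
   6  s[2:],s[10:]  0  ''
   7  s[10:],s[4:]  1  'c'
   8  s[4:],s[8:]  2  'ca'
   9  s[8:],s[1:]  1  'c'
  10  s[1:],s[3:]  1  'c'

n(n+1)/2 = 11·12/2 = 66
Σ LCP = 0 + 2 + 1 + 2 + 0 + 2 + 0 + 1 + 2 + 1 + 1 = 12
distinct = 66 − 12 = 54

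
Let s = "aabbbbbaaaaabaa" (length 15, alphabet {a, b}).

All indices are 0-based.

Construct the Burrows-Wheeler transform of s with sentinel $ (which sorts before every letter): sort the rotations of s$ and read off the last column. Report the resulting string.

rank  rotation          last
    0  $aabbbbbaaaaabaa  a
    1  a$aabbbbbaaaaaba  a
    2  aa$aabbbbbaaaaab  b
    3  aaaaabaa$aabbbbb  b
    4  aaaabaa$aabbbbba  a
    5  aaabaa$aabbbbbaa  a
    6  aabaa$aabbbbbaaa  a
    7  aabbbbbaaaaabaa$  $
    8  abaa$aabbbbbaaaa  a
    9  abbbbbaaaaabaa$a  a
   10  baa$aabbbbbaaaaa  a
   11  baaaaabaa$aabbbb  b
   12  bbaaaaabaa$aabbb  b
   13  bbbaaaaabaa$aabb  b
   14  bbbbaaaaabaa$aab  b
   15  bbbbbaaaaabaa$aa  a

aabbaaa$aaabbbba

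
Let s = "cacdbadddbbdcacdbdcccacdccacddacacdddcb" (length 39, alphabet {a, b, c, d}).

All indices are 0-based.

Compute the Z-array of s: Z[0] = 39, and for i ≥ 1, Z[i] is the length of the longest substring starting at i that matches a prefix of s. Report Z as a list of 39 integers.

Z[0]=39
i=1: outside box; Z[1]=0
i=2: outside box; Z[2]=1 scan→box=[2,3)
i=3: outside box; Z[3]=0
i=4: outside box; Z[4]=0
i=5: outside box; Z[5]=0
i=6: outside box; Z[6]=0
i=7: outside box; Z[7]=0
i=8: outside box; Z[8]=0
i=9: outside box; Z[9]=0
i=10: outside box; Z[10]=0
i=11: outside box; Z[11]=0
i=12: outside box; Z[12]=5 scan→box=[12,17)
i=13: min(r-i=4, Z[1]=0)=0; Z[13]=0
i=14: min(r-i=3, Z[2]=1)=1; Z[14]=1
i=15: min(r-i=2, Z[3]=0)=0; Z[15]=0
i=16: min(r-i=1, Z[4]=0)=0; Z[16]=0
i=17: outside box; Z[17]=0
i=18: outside box; Z[18]=1 scan→box=[18,19)
i=19: outside box; Z[19]=1 scan→box=[19,20)
i=20: outside box; Z[20]=4 scan→box=[20,24)
i=21: min(r-i=3, Z[1]=0)=0; Z[21]=0
i=22: min(r-i=2, Z[2]=1)=1; Z[22]=1
i=23: min(r-i=1, Z[3]=0)=0; Z[23]=0
i=24: outside box; Z[24]=1 scan→box=[24,25)
i=25: outside box; Z[25]=4 scan→box=[25,29)
i=26: min(r-i=3, Z[1]=0)=0; Z[26]=0
i=27: min(r-i=2, Z[2]=1)=1; Z[27]=1
i=28: min(r-i=1, Z[3]=0)=0; Z[28]=0
i=29: outside box; Z[29]=0
i=30: outside box; Z[30]=0
i=31: outside box; Z[31]=4 scan→box=[31,35)
i=32: min(r-i=3, Z[1]=0)=0; Z[32]=0
i=33: min(r-i=2, Z[2]=1)=1; Z[33]=1
i=34: min(r-i=1, Z[3]=0)=0; Z[34]=0
i=35: outside box; Z[35]=0
i=36: outside box; Z[36]=0
i=37: outside box; Z[37]=1 scan→box=[37,38)
i=38: outside box; Z[38]=0

[39, 0, 1, 0, 0, 0, 0, 0, 0, 0, 0, 0, 5, 0, 1, 0, 0, 0, 1, 1, 4, 0, 1, 0, 1, 4, 0, 1, 0, 0, 0, 4, 0, 1, 0, 0, 0, 1, 0]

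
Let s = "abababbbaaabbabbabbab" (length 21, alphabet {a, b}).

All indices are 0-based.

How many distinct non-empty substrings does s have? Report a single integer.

rank | idx | suffix
   0 |   8 | aaabbabbabbab
   1 |   9 | aabbabbabbab
   2 |  19 | ab
   3 |   0 | abababbbaaabbabbabbab
   4 |   2 | ababbbaaabbabbabbab
   5 |  16 | abbab
   6 |  13 | abbabbab
   7 |  10 | abbabbabbab
   8 |   4 | abbbaaabbabbabbab
   9 |  20 | b
  10 |   7 | baaabbabbabbab
  11 |  18 | bab
  12 |   1 | bababbbaaabbabbabbab
  13 |  15 | babbab
  14 |  12 | babbabbab
  15 |   3 | babbbaaabbabbabbab
  16 |   6 | bbaaabbabbabbab
  17 |  17 | bbab
  18 |  14 | bbabbab
  19 |  11 | bbabbabbab
  20 |   5 | bbbaaabbabbabbab

SA = [8, 9, 19, 0, 2, 16, 13, 10, 4, 20, 7, 18, 1, 15, 12, 3, 6, 17, 14, 11, 5]
[i] adj suffixes → lcp
  [1] 8/9 → 2 ('aa')
  [2] 9/19 → 1 ('a')
  [3] 19/0 → 2 ('ab')
  [4] 0/2 → 4 ('abab')
  [5] 2/16 → 2 ('ab')
  [6] 16/13 → 5 ('abbab')
  [7] 13/10 → 8 ('abbabbab')
  [8] 10/4 → 3 ('abb')
  [9] 4/20 → 0 ('')
  [10] 20/7 → 1 ('b')
  [11] 7/18 → 2 ('ba')
  [12] 18/1 → 3 ('bab')
  [13] 1/15 → 3 ('bab')
  [14] 15/12 → 6 ('babbab')
  [15] 12/3 → 4 ('babb')
  [16] 3/6 → 1 ('b')
  [17] 6/17 → 3 ('bba')
  [18] 17/14 → 4 ('bbab')
  [19] 14/11 → 7 ('bbabbab')
  [20] 11/5 → 2 ('bb')

n(n+1)/2 = 21·22/2 = 231
Σ LCP = 0 + 2 + 1 + 2 + 4 + 2 + 5 + 8 + 3 + 0 + 1 + 2 + 3 + 3 + 6 + 4 + 1 + 3 + 4 + 7 + 2 = 63
distinct = 231 − 63 = 168

168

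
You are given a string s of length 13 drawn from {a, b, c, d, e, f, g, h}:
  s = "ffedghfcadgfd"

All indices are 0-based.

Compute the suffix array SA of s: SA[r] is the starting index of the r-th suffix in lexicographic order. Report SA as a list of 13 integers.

[8, 7, 12, 9, 3, 2, 6, 11, 1, 0, 10, 4, 5]

rank | idx | suffix
   0 |   8 | adgfd
   1 |   7 | cadgfd
   2 |  12 | d
   3 |   9 | dgfd
   4 |   3 | dghfcadgfd
   5 |   2 | edghfcadgfd
   6 |   6 | fcadgfd
   7 |  11 | fd
   8 |   1 | fedghfcadgfd
   9 |   0 | ffedghfcadgfd
  10 |  10 | gfd
  11 |   4 | ghfcadgfd
  12 |   5 | hfcadgfd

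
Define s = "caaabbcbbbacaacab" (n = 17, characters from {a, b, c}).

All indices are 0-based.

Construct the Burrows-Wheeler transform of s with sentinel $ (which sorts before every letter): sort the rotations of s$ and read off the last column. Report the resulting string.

rank  rotation            last
    0  $caaabbcbbbacaacab  b
    1  aaabbcbbbacaacab$c  c
    2  aabbcbbbacaacab$ca  a
    3  aacab$caaabbcbbbac  c
    4  ab$caaabbcbbbacaac  c
    5  abbcbbbacaacab$caa  a
    6  acaacab$caaabbcbbb  b
    7  acab$caaabbcbbbaca  a
    8  b$caaabbcbbbacaaca  a
    9  bacaacab$caaabbcbb  b
   10  bbacaacab$caaabbcb  b
   11  bbbacaacab$caaabbc  c
   12  bbcbbbacaacab$caaa  a
   13  bcbbbacaacab$caaab  b
   14  caaabbcbbbacaacab$  $
   15  caacab$caaabbcbbba  a
   16  cab$caaabbcbbbacaa  a
   17  cbbbacaacab$caaabb  b

bcaccabaabbcab$aab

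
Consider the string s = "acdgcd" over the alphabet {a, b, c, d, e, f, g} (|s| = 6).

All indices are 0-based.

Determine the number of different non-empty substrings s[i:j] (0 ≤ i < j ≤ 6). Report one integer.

18

rank | idx | suffix
   0 |   0 | acdgcd
   1 |   4 | cd
   2 |   1 | cdgcd
   3 |   5 | d
   4 |   2 | dgcd
   5 |   3 | gcd

SA = [0, 4, 1, 5, 2, 3]
rank  pair      lcp
   1  s[0:],s[4:]  0  ''
   2  s[4:],s[1:]  2  'cd'
   3  s[1:],s[5:]  0  ''
   4  s[5:],s[2:]  1  'd'
   5  s[2:],s[3:]  0  ''

n(n+1)/2 = 6·7/2 = 21
Σ LCP = 0 + 0 + 2 + 0 + 1 + 0 = 3
distinct = 21 − 3 = 18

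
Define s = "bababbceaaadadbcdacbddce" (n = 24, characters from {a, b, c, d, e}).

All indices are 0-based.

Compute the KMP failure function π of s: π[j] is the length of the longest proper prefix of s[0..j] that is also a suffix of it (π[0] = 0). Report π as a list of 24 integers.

[0, 0, 1, 2, 3, 1, 0, 0, 0, 0, 0, 0, 0, 0, 1, 0, 0, 0, 0, 1, 0, 0, 0, 0]

π[0] = 0
j=1 s[j]='a': π[1]=0 (border '')
j=2 s[j]='b': π[2]=1 (border 'b')
j=3 s[j]='a': π[3]=2 (border 'ba')
j=4 s[j]='b': π[4]=3 (border 'bab')
j=5 s[j]='b': k: 3→1→0; π[5]=1 (border 'b')
j=6 s[j]='c': k: 1→0; π[6]=0 (border '')
j=7 s[j]='e': π[7]=0 (border '')
j=8 s[j]='a': π[8]=0 (border '')
j=9 s[j]='a': π[9]=0 (border '')
j=10 s[j]='a': π[10]=0 (border '')
j=11 s[j]='d': π[11]=0 (border '')
j=12 s[j]='a': π[12]=0 (border '')
j=13 s[j]='d': π[13]=0 (border '')
j=14 s[j]='b': π[14]=1 (border 'b')
j=15 s[j]='c': k: 1→0; π[15]=0 (border '')
j=16 s[j]='d': π[16]=0 (border '')
j=17 s[j]='a': π[17]=0 (border '')
j=18 s[j]='c': π[18]=0 (border '')
j=19 s[j]='b': π[19]=1 (border 'b')
j=20 s[j]='d': k: 1→0; π[20]=0 (border '')
j=21 s[j]='d': π[21]=0 (border '')
j=22 s[j]='c': π[22]=0 (border '')
j=23 s[j]='e': π[23]=0 (border '')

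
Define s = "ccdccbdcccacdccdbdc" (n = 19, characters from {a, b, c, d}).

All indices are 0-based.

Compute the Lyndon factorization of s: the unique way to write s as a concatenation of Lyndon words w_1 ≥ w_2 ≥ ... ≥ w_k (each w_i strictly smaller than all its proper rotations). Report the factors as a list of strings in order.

["ccd", "c", "c", "bdccc", "acdccdbdc"]

emit factor 1: 'ccd' (i=0, period=3)
emit factor 2: 'c' (i=3, period=1)
emit factor 3: 'c' (i=4, period=1)
emit factor 4: 'bdccc' (i=5, period=5)
emit factor 5: 'acdccdbdc' (i=10, period=9)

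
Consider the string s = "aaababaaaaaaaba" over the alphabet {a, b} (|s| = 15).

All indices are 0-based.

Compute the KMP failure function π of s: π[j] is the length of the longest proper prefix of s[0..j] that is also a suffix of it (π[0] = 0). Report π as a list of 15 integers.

π[0] = 0
j=1 s[j]='a': π[1]=1 (border 'a')
j=2 s[j]='a': π[2]=2 (border 'aa')
j=3 s[j]='b': k: 2→1→0; π[3]=0 (border '')
j=4 s[j]='a': π[4]=1 (border 'a')
j=5 s[j]='b': k: 1→0; π[5]=0 (border '')
j=6 s[j]='a': π[6]=1 (border 'a')
j=7 s[j]='a': π[7]=2 (border 'aa')
j=8 s[j]='a': π[8]=3 (border 'aaa')
j=9 s[j]='a': k: 3→2; π[9]=3 (border 'aaa')
j=10 s[j]='a': k: 3→2; π[10]=3 (border 'aaa')
j=11 s[j]='a': k: 3→2; π[11]=3 (border 'aaa')
j=12 s[j]='a': k: 3→2; π[12]=3 (border 'aaa')
j=13 s[j]='b': π[13]=4 (border 'aaab')
j=14 s[j]='a': π[14]=5 (border 'aaaba')

[0, 1, 2, 0, 1, 0, 1, 2, 3, 3, 3, 3, 3, 4, 5]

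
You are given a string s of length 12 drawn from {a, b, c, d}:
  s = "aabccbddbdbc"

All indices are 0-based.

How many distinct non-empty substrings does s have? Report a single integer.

67

sorted suffixes:
  #0 SA[0]=0  'aabccbddbdbc'
  #1 SA[1]=1  'abccbddbdbc'
  #2 SA[2]=10  'bc'
  #3 SA[3]=2  'bccbddbdbc'
  #4 SA[4]=8  'bdbc'
  #5 SA[5]=5  'bddbdbc'
  #6 SA[6]=11  'c'
  #7 SA[7]=4  'cbddbdbc'
  #8 SA[8]=3  'ccbddbdbc'
  #9 SA[9]=9  'dbc'
  #10 SA[10]=7  'dbdbc'
  #11 SA[11]=6  'ddbdbc'

SA = [0, 1, 10, 2, 8, 5, 11, 4, 3, 9, 7, 6]
rank  pair      lcp
   1  s[0:],s[1:]  1  'a'
   2  s[1:],s[10:]  0  ''
   3  s[10:],s[2:]  2  'bc'
   4  s[2:],s[8:]  1  'b'
   5  s[8:],s[5:]  2  'bd'
   6  s[5:],s[11:]  0  ''
   7  s[11:],s[4:]  1  'c'
   8  s[4:],s[3:]  1  'c'
   9  s[3:],s[9:]  0  ''
  10  s[9:],s[7:]  2  'db'
  11  s[7:],s[6:]  1  'd'

n(n+1)/2 = 12·13/2 = 78
Σ LCP = 0 + 1 + 0 + 2 + 1 + 2 + 0 + 1 + 1 + 0 + 2 + 1 = 11
distinct = 78 − 11 = 67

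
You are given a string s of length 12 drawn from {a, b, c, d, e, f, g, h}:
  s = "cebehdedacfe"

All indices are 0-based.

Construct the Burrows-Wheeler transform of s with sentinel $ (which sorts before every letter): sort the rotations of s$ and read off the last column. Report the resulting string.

ede$aehfcdbce

rank  rotation       last
    0  $cebehdedacfe  e
    1  acfe$cebehded  d
    2  behdedacfe$ce  e
    3  cebehdedacfe$  $
    4  cfe$cebehdeda  a
    5  dacfe$cebehde  e
    6  dedacfe$cebeh  h
    7  e$cebehdedacf  f
    8  ebehdedacfe$c  c
    9  edacfe$cebehd  d
   10  ehdedacfe$ceb  b
   11  fe$cebehdedac  c
   12  hdedacfe$cebe  e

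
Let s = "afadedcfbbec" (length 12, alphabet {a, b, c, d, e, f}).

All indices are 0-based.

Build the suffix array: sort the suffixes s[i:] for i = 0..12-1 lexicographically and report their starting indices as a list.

rank→(start, suffix):
  0 → (2, 'adedcfbbec')
  1 → (0, 'afadedcfbbec')
  2 → (8, 'bbec')
  3 → (9, 'bec')
  4 → (11, 'c')
  5 → (6, 'cfbbec')
  6 → (5, 'dcfbbec')
  7 → (3, 'dedcfbbec')
  8 → (10, 'ec')
  9 → (4, 'edcfbbec')
  10 → (1, 'fadedcfbbec')
  11 → (7, 'fbbec')

[2, 0, 8, 9, 11, 6, 5, 3, 10, 4, 1, 7]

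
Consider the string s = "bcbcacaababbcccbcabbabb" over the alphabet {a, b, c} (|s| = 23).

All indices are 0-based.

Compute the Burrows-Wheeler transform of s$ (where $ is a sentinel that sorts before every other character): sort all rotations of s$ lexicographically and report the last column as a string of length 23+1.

bcabcbcbbaaaacc$babbcbcb

rank  rotation                  last
    0  $bcbcacaababbcccbcabbabb  b
    1  aababbcccbcabbabb$bcbcac  c
    2  ababbcccbcabbabb$bcbcaca  a
    3  abb$bcbcacaababbcccbcabb  b
    4  abbabb$bcbcacaababbcccbc  c
    5  abbcccbcabbabb$bcbcacaab  b
    6  acaababbcccbcabbabb$bcbc  c
    7  b$bcbcacaababbcccbcabbab  b
    8  babb$bcbcacaababbcccbcab  b
    9  babbcccbcabbabb$bcbcacaa  a
   10  bb$bcbcacaababbcccbcabba  a
   11  bbabb$bcbcacaababbcccbca  a
   12  bbcccbcabbabb$bcbcacaaba  a
   13  bcabbabb$bcbcacaababbccc  c
   14  bcacaababbcccbcabbabb$bc  c
   15  bcbcacaababbcccbcabbabb$  $
   16  bcccbcabbabb$bcbcacaabab  b
   17  caababbcccbcabbabb$bcbca  a
   18  cabbabb$bcbcacaababbcccb  b
   19  cacaababbcccbcabbabb$bcb  b
   20  cbcabbabb$bcbcacaababbcc  c
   21  cbcacaababbcccbcabbabb$b  b
   22  ccbcabbabb$bcbcacaababbc  c
   23  cccbcabbabb$bcbcacaababb  b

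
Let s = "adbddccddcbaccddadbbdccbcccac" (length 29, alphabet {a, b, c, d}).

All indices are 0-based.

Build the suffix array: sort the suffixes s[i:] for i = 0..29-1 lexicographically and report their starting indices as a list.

rank→(start, suffix):
  0 → (27, 'ac')
  1 → (11, 'accddadbbdccbcccac')
  2 → (16, 'adbbdccbcccac')
  3 → (0, 'adbddccddcbaccddadbbdccbcccac')
  4 → (10, 'baccddadbbdccbcccac')
  5 → (18, 'bbdccbcccac')
  6 → (23, 'bcccac')
  7 → (19, 'bdccbcccac')
  8 → (2, 'bddccddcbaccddadbbdccbcccac')
  9 → (28, 'c')
  10 → (26, 'cac')
  11 → (9, 'cbaccddadbbdccbcccac')
  12 → (22, 'cbcccac')
  13 → (25, 'ccac')
  14 → (21, 'ccbcccac')
  15 → (24, 'cccac')
  16 → (12, 'ccddadbbdccbcccac')
  17 → (5, 'ccddcbaccddadbbdccbcccac')
  18 → (13, 'cddadbbdccbcccac')
  19 → (6, 'cddcbaccddadbbdccbcccac')
  20 → (15, 'dadbbdccbcccac')
  21 → (17, 'dbbdccbcccac')
  22 → (1, 'dbddccddcbaccddadbbdccbcccac')
  23 → (8, 'dcbaccddadbbdccbcccac')
  24 → (20, 'dccbcccac')
  25 → (4, 'dccddcbaccddadbbdccbcccac')
  26 → (14, 'ddadbbdccbcccac')
  27 → (7, 'ddcbaccddadbbdccbcccac')
  28 → (3, 'ddccddcbaccddadbbdccbcccac')

[27, 11, 16, 0, 10, 18, 23, 19, 2, 28, 26, 9, 22, 25, 21, 24, 12, 5, 13, 6, 15, 17, 1, 8, 20, 4, 14, 7, 3]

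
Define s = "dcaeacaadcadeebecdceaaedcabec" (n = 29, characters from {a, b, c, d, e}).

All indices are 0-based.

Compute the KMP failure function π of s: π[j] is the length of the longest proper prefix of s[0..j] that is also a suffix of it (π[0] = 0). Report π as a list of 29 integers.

π[0] = 0
j=1 s[j]='c': π[1]=0 (border '')
j=2 s[j]='a': π[2]=0 (border '')
j=3 s[j]='e': π[3]=0 (border '')
j=4 s[j]='a': π[4]=0 (border '')
j=5 s[j]='c': π[5]=0 (border '')
j=6 s[j]='a': π[6]=0 (border '')
j=7 s[j]='a': π[7]=0 (border '')
j=8 s[j]='d': π[8]=1 (border 'd')
j=9 s[j]='c': π[9]=2 (border 'dc')
j=10 s[j]='a': π[10]=3 (border 'dca')
j=11 s[j]='d': k: 3→0; π[11]=1 (border 'd')
j=12 s[j]='e': k: 1→0; π[12]=0 (border '')
j=13 s[j]='e': π[13]=0 (border '')
j=14 s[j]='b': π[14]=0 (border '')
j=15 s[j]='e': π[15]=0 (border '')
j=16 s[j]='c': π[16]=0 (border '')
j=17 s[j]='d': π[17]=1 (border 'd')
j=18 s[j]='c': π[18]=2 (border 'dc')
j=19 s[j]='e': k: 2→0; π[19]=0 (border '')
j=20 s[j]='a': π[20]=0 (border '')
j=21 s[j]='a': π[21]=0 (border '')
j=22 s[j]='e': π[22]=0 (border '')
j=23 s[j]='d': π[23]=1 (border 'd')
j=24 s[j]='c': π[24]=2 (border 'dc')
j=25 s[j]='a': π[25]=3 (border 'dca')
j=26 s[j]='b': k: 3→0; π[26]=0 (border '')
j=27 s[j]='e': π[27]=0 (border '')
j=28 s[j]='c': π[28]=0 (border '')

[0, 0, 0, 0, 0, 0, 0, 0, 1, 2, 3, 1, 0, 0, 0, 0, 0, 1, 2, 0, 0, 0, 0, 1, 2, 3, 0, 0, 0]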